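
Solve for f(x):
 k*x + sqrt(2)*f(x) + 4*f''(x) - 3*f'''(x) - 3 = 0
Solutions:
 f(x) = C1*exp(x*(-2^(2/3)*(128 + 243*sqrt(2) + sqrt(-16384 + (128 + 243*sqrt(2))^2))^(1/3) - 32*2^(1/3)/(128 + 243*sqrt(2) + sqrt(-16384 + (128 + 243*sqrt(2))^2))^(1/3) + 16)/36)*sin(2^(1/3)*sqrt(3)*x*(-2^(1/3)*(128 + 243*sqrt(2) + sqrt(-16384 + (128 + 243*sqrt(2))^2))^(1/3) + 32/(128 + 243*sqrt(2) + sqrt(-16384 + (128 + 243*sqrt(2))^2))^(1/3))/36) + C2*exp(x*(-2^(2/3)*(128 + 243*sqrt(2) + sqrt(-16384 + (128 + 243*sqrt(2))^2))^(1/3) - 32*2^(1/3)/(128 + 243*sqrt(2) + sqrt(-16384 + (128 + 243*sqrt(2))^2))^(1/3) + 16)/36)*cos(2^(1/3)*sqrt(3)*x*(-2^(1/3)*(128 + 243*sqrt(2) + sqrt(-16384 + (128 + 243*sqrt(2))^2))^(1/3) + 32/(128 + 243*sqrt(2) + sqrt(-16384 + (128 + 243*sqrt(2))^2))^(1/3))/36) + C3*exp(x*(32*2^(1/3)/(128 + 243*sqrt(2) + sqrt(-16384 + (128 + 243*sqrt(2))^2))^(1/3) + 8 + 2^(2/3)*(128 + 243*sqrt(2) + sqrt(-16384 + (128 + 243*sqrt(2))^2))^(1/3))/18) - sqrt(2)*k*x/2 + 3*sqrt(2)/2


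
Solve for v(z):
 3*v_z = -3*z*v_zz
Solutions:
 v(z) = C1 + C2*log(z)


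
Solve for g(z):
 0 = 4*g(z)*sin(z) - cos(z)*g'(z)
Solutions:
 g(z) = C1/cos(z)^4


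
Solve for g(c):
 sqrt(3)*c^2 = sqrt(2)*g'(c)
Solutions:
 g(c) = C1 + sqrt(6)*c^3/6


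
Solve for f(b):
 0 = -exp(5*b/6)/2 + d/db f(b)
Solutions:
 f(b) = C1 + 3*exp(5*b/6)/5


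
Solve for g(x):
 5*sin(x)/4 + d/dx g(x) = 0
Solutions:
 g(x) = C1 + 5*cos(x)/4


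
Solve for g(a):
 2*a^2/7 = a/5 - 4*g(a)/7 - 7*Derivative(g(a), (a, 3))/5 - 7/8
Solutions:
 g(a) = C3*exp(-140^(1/3)*a/7) - a^2/2 + 7*a/20 + (C1*sin(140^(1/3)*sqrt(3)*a/14) + C2*cos(140^(1/3)*sqrt(3)*a/14))*exp(140^(1/3)*a/14) - 49/32


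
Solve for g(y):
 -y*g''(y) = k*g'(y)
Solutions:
 g(y) = C1 + y^(1 - re(k))*(C2*sin(log(y)*Abs(im(k))) + C3*cos(log(y)*im(k)))


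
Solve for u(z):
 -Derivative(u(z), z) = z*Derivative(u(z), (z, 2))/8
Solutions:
 u(z) = C1 + C2/z^7


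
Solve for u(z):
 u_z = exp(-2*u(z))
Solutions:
 u(z) = log(-sqrt(C1 + 2*z))
 u(z) = log(C1 + 2*z)/2


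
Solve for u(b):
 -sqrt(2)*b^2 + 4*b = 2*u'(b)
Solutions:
 u(b) = C1 - sqrt(2)*b^3/6 + b^2


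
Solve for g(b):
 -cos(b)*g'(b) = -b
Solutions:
 g(b) = C1 + Integral(b/cos(b), b)


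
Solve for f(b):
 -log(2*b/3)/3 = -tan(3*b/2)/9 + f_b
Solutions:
 f(b) = C1 - b*log(b)/3 - b*log(2)/3 + b/3 + b*log(3)/3 - 2*log(cos(3*b/2))/27


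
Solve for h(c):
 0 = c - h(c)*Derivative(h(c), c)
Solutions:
 h(c) = -sqrt(C1 + c^2)
 h(c) = sqrt(C1 + c^2)


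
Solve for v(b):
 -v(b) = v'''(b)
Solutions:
 v(b) = C3*exp(-b) + (C1*sin(sqrt(3)*b/2) + C2*cos(sqrt(3)*b/2))*exp(b/2)


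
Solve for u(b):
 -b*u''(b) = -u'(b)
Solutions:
 u(b) = C1 + C2*b^2


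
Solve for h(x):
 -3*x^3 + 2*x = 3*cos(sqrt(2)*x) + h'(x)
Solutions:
 h(x) = C1 - 3*x^4/4 + x^2 - 3*sqrt(2)*sin(sqrt(2)*x)/2


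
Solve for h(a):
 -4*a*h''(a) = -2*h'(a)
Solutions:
 h(a) = C1 + C2*a^(3/2)


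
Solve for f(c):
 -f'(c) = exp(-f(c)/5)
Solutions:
 f(c) = 5*log(C1 - c/5)


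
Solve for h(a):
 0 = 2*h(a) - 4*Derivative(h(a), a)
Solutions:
 h(a) = C1*exp(a/2)


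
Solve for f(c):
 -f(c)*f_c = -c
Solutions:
 f(c) = -sqrt(C1 + c^2)
 f(c) = sqrt(C1 + c^2)


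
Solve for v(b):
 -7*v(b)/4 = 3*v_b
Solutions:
 v(b) = C1*exp(-7*b/12)


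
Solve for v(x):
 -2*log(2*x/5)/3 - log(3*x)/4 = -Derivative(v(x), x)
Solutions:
 v(x) = C1 + 11*x*log(x)/12 - 2*x*log(5)/3 - 11*x/12 + x*log(3)/4 + 2*x*log(2)/3


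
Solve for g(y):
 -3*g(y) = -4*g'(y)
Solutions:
 g(y) = C1*exp(3*y/4)


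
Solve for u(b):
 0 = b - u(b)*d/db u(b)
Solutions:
 u(b) = -sqrt(C1 + b^2)
 u(b) = sqrt(C1 + b^2)


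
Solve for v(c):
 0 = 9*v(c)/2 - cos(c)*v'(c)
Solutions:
 v(c) = C1*(sin(c) + 1)^(1/4)*(sin(c)^2 + 2*sin(c) + 1)/((sin(c) - 1)^(1/4)*(sin(c)^2 - 2*sin(c) + 1))


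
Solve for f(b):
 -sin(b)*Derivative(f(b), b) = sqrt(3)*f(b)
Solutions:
 f(b) = C1*(cos(b) + 1)^(sqrt(3)/2)/(cos(b) - 1)^(sqrt(3)/2)


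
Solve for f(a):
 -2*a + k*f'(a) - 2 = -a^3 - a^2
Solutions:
 f(a) = C1 - a^4/(4*k) - a^3/(3*k) + a^2/k + 2*a/k


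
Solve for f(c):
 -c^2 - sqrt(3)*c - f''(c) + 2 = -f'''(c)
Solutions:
 f(c) = C1 + C2*c + C3*exp(c) - c^4/12 + c^3*(-2 - sqrt(3))/6 - sqrt(3)*c^2/2


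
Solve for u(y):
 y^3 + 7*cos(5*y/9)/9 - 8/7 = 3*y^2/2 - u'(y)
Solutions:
 u(y) = C1 - y^4/4 + y^3/2 + 8*y/7 - 7*sin(5*y/9)/5


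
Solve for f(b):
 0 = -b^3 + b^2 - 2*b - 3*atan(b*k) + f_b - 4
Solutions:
 f(b) = C1 + b^4/4 - b^3/3 + b^2 + 4*b + 3*Piecewise((b*atan(b*k) - log(b^2*k^2 + 1)/(2*k), Ne(k, 0)), (0, True))


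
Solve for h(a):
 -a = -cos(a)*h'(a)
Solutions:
 h(a) = C1 + Integral(a/cos(a), a)


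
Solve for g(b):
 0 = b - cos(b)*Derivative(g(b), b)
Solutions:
 g(b) = C1 + Integral(b/cos(b), b)


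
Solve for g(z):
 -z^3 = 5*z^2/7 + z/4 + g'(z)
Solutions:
 g(z) = C1 - z^4/4 - 5*z^3/21 - z^2/8


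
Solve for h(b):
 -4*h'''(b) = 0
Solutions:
 h(b) = C1 + C2*b + C3*b^2


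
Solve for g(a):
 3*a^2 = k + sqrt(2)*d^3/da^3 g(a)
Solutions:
 g(a) = C1 + C2*a + C3*a^2 + sqrt(2)*a^5/40 - sqrt(2)*a^3*k/12


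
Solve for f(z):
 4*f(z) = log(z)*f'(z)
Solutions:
 f(z) = C1*exp(4*li(z))


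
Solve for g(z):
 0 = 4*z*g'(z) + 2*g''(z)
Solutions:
 g(z) = C1 + C2*erf(z)


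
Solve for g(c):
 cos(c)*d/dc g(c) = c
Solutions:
 g(c) = C1 + Integral(c/cos(c), c)


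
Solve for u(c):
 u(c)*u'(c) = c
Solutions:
 u(c) = -sqrt(C1 + c^2)
 u(c) = sqrt(C1 + c^2)


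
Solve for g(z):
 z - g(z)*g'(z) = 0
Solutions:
 g(z) = -sqrt(C1 + z^2)
 g(z) = sqrt(C1 + z^2)


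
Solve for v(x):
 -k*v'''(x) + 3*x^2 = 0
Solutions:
 v(x) = C1 + C2*x + C3*x^2 + x^5/(20*k)


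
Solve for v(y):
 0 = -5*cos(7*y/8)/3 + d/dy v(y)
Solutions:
 v(y) = C1 + 40*sin(7*y/8)/21


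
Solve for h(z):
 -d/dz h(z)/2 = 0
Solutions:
 h(z) = C1


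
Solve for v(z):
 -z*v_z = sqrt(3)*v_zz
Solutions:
 v(z) = C1 + C2*erf(sqrt(2)*3^(3/4)*z/6)


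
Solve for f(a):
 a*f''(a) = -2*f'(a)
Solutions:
 f(a) = C1 + C2/a


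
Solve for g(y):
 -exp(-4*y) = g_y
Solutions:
 g(y) = C1 + exp(-4*y)/4


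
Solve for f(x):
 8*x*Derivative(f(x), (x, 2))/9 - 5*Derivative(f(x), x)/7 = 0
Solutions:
 f(x) = C1 + C2*x^(101/56)


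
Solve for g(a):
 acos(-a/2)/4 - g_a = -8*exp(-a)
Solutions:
 g(a) = C1 + a*acos(-a/2)/4 + sqrt(4 - a^2)/4 - 8*exp(-a)


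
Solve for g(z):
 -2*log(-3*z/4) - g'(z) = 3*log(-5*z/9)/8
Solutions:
 g(z) = C1 - 19*z*log(-z)/8 + z*(-log(45) + 3*log(3)/4 + 5*log(5)/8 + 19/8 + 4*log(2))


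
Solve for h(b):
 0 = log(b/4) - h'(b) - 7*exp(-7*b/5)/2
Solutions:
 h(b) = C1 + b*log(b) + b*(-2*log(2) - 1) + 5*exp(-7*b/5)/2


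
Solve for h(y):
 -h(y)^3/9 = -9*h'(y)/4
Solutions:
 h(y) = -9*sqrt(2)*sqrt(-1/(C1 + 4*y))/2
 h(y) = 9*sqrt(2)*sqrt(-1/(C1 + 4*y))/2


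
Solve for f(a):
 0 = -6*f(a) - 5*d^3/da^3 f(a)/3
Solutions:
 f(a) = C3*exp(a*(-18^(1/3)*5^(2/3) + 3*15^(2/3)*2^(1/3))/20)*sin(3*2^(1/3)*3^(1/6)*5^(2/3)*a/10) + C4*exp(a*(-18^(1/3)*5^(2/3) + 3*15^(2/3)*2^(1/3))/20)*cos(3*2^(1/3)*3^(1/6)*5^(2/3)*a/10) + C5*exp(-a*(18^(1/3)*5^(2/3) + 3*15^(2/3)*2^(1/3))/20) + (C1*sin(3*2^(1/3)*3^(1/6)*5^(2/3)*a/10) + C2*cos(3*2^(1/3)*3^(1/6)*5^(2/3)*a/10))*exp(18^(1/3)*5^(2/3)*a/10)


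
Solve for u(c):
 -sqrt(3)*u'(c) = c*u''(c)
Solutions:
 u(c) = C1 + C2*c^(1 - sqrt(3))


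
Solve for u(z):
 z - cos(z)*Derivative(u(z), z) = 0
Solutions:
 u(z) = C1 + Integral(z/cos(z), z)


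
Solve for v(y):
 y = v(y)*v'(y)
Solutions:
 v(y) = -sqrt(C1 + y^2)
 v(y) = sqrt(C1 + y^2)


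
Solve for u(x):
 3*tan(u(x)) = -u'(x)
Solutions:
 u(x) = pi - asin(C1*exp(-3*x))
 u(x) = asin(C1*exp(-3*x))


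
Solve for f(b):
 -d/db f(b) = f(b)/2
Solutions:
 f(b) = C1*exp(-b/2)


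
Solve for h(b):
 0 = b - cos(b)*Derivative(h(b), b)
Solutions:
 h(b) = C1 + Integral(b/cos(b), b)


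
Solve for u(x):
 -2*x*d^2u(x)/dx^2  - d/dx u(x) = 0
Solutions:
 u(x) = C1 + C2*sqrt(x)


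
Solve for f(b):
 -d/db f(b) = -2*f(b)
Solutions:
 f(b) = C1*exp(2*b)


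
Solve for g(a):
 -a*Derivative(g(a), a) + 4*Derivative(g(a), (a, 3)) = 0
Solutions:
 g(a) = C1 + Integral(C2*airyai(2^(1/3)*a/2) + C3*airybi(2^(1/3)*a/2), a)


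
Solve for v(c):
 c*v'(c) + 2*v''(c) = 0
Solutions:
 v(c) = C1 + C2*erf(c/2)


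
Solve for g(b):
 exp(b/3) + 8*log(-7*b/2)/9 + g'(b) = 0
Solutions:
 g(b) = C1 - 8*b*log(-b)/9 + 8*b*(-log(7) + log(2) + 1)/9 - 3*exp(b/3)


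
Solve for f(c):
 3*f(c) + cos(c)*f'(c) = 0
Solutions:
 f(c) = C1*(sin(c) - 1)^(3/2)/(sin(c) + 1)^(3/2)


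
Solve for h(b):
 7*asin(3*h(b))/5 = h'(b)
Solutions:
 Integral(1/asin(3*_y), (_y, h(b))) = C1 + 7*b/5


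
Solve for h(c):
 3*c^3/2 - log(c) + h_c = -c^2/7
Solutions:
 h(c) = C1 - 3*c^4/8 - c^3/21 + c*log(c) - c


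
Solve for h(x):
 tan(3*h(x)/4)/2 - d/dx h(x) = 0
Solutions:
 h(x) = -4*asin(C1*exp(3*x/8))/3 + 4*pi/3
 h(x) = 4*asin(C1*exp(3*x/8))/3


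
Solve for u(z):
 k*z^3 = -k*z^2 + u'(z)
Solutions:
 u(z) = C1 + k*z^4/4 + k*z^3/3


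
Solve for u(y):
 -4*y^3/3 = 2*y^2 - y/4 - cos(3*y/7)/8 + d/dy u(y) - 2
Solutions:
 u(y) = C1 - y^4/3 - 2*y^3/3 + y^2/8 + 2*y + 7*sin(3*y/7)/24


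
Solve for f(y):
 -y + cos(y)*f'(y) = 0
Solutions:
 f(y) = C1 + Integral(y/cos(y), y)


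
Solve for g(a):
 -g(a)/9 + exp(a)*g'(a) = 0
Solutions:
 g(a) = C1*exp(-exp(-a)/9)


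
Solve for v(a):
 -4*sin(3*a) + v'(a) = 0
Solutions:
 v(a) = C1 - 4*cos(3*a)/3


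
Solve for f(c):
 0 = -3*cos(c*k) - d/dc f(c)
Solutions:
 f(c) = C1 - 3*sin(c*k)/k


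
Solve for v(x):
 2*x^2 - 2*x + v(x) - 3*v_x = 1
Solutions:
 v(x) = C1*exp(x/3) - 2*x^2 - 10*x - 29


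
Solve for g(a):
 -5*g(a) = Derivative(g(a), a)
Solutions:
 g(a) = C1*exp(-5*a)


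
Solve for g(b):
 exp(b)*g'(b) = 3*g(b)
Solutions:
 g(b) = C1*exp(-3*exp(-b))


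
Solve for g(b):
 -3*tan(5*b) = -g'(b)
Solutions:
 g(b) = C1 - 3*log(cos(5*b))/5


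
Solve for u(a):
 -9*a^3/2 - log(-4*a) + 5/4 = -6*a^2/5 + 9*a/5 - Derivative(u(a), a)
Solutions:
 u(a) = C1 + 9*a^4/8 - 2*a^3/5 + 9*a^2/10 + a*log(-a) + a*(-9/4 + 2*log(2))


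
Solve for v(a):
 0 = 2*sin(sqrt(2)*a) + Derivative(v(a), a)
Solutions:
 v(a) = C1 + sqrt(2)*cos(sqrt(2)*a)


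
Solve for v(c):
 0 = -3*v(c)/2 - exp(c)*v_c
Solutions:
 v(c) = C1*exp(3*exp(-c)/2)


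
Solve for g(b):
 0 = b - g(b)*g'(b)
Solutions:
 g(b) = -sqrt(C1 + b^2)
 g(b) = sqrt(C1 + b^2)


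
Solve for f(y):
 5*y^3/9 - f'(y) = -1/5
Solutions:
 f(y) = C1 + 5*y^4/36 + y/5


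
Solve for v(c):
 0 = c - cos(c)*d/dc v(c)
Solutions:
 v(c) = C1 + Integral(c/cos(c), c)


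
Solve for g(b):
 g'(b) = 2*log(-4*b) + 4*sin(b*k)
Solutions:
 g(b) = C1 + 2*b*log(-b) - 2*b + 4*b*log(2) + 4*Piecewise((-cos(b*k)/k, Ne(k, 0)), (0, True))


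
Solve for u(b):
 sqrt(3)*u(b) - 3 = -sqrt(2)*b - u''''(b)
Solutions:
 u(b) = -sqrt(6)*b/3 + (C1*sin(sqrt(2)*3^(1/8)*b/2) + C2*cos(sqrt(2)*3^(1/8)*b/2))*exp(-sqrt(2)*3^(1/8)*b/2) + (C3*sin(sqrt(2)*3^(1/8)*b/2) + C4*cos(sqrt(2)*3^(1/8)*b/2))*exp(sqrt(2)*3^(1/8)*b/2) + sqrt(3)


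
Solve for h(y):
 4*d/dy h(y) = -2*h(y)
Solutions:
 h(y) = C1*exp(-y/2)


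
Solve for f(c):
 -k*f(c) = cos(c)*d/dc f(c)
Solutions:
 f(c) = C1*exp(k*(log(sin(c) - 1) - log(sin(c) + 1))/2)


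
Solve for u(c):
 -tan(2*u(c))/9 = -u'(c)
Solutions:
 u(c) = -asin(C1*exp(2*c/9))/2 + pi/2
 u(c) = asin(C1*exp(2*c/9))/2


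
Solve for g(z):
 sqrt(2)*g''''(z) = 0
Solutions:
 g(z) = C1 + C2*z + C3*z^2 + C4*z^3


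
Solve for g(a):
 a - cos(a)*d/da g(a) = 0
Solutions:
 g(a) = C1 + Integral(a/cos(a), a)


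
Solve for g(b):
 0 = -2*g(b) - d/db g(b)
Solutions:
 g(b) = C1*exp(-2*b)


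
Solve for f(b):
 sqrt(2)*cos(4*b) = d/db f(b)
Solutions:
 f(b) = C1 + sqrt(2)*sin(4*b)/4


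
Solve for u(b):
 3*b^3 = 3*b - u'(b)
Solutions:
 u(b) = C1 - 3*b^4/4 + 3*b^2/2


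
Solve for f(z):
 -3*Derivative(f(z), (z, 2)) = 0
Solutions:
 f(z) = C1 + C2*z


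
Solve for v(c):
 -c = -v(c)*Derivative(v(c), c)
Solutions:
 v(c) = -sqrt(C1 + c^2)
 v(c) = sqrt(C1 + c^2)


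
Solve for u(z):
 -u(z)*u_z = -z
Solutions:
 u(z) = -sqrt(C1 + z^2)
 u(z) = sqrt(C1 + z^2)


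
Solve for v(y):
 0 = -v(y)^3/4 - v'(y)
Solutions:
 v(y) = -sqrt(2)*sqrt(-1/(C1 - y))
 v(y) = sqrt(2)*sqrt(-1/(C1 - y))


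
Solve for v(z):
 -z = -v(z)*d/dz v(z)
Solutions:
 v(z) = -sqrt(C1 + z^2)
 v(z) = sqrt(C1 + z^2)


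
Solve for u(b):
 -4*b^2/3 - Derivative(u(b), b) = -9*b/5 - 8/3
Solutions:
 u(b) = C1 - 4*b^3/9 + 9*b^2/10 + 8*b/3


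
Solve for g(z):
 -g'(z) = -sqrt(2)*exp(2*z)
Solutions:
 g(z) = C1 + sqrt(2)*exp(2*z)/2


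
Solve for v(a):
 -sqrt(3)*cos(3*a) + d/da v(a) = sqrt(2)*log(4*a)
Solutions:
 v(a) = C1 + sqrt(2)*a*(log(a) - 1) + 2*sqrt(2)*a*log(2) + sqrt(3)*sin(3*a)/3


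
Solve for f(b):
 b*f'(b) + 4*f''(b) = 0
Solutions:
 f(b) = C1 + C2*erf(sqrt(2)*b/4)


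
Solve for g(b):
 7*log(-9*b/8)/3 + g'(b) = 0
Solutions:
 g(b) = C1 - 7*b*log(-b)/3 + b*(-14*log(3)/3 + 7/3 + 7*log(2))


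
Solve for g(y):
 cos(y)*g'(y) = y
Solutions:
 g(y) = C1 + Integral(y/cos(y), y)


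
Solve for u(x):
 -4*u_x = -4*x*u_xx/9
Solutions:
 u(x) = C1 + C2*x^10


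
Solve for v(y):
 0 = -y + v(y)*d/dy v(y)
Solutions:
 v(y) = -sqrt(C1 + y^2)
 v(y) = sqrt(C1 + y^2)


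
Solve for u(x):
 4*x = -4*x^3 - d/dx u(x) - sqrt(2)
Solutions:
 u(x) = C1 - x^4 - 2*x^2 - sqrt(2)*x


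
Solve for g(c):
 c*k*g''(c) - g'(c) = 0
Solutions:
 g(c) = C1 + c^(((re(k) + 1)*re(k) + im(k)^2)/(re(k)^2 + im(k)^2))*(C2*sin(log(c)*Abs(im(k))/(re(k)^2 + im(k)^2)) + C3*cos(log(c)*im(k)/(re(k)^2 + im(k)^2)))


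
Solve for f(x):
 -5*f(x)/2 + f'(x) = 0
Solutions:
 f(x) = C1*exp(5*x/2)


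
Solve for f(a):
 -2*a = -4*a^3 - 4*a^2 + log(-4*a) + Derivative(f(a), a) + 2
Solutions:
 f(a) = C1 + a^4 + 4*a^3/3 - a^2 - a*log(-a) + a*(-2*log(2) - 1)


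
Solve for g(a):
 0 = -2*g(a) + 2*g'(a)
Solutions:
 g(a) = C1*exp(a)


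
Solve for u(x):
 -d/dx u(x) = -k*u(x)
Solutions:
 u(x) = C1*exp(k*x)


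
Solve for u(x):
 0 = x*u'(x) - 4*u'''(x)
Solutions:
 u(x) = C1 + Integral(C2*airyai(2^(1/3)*x/2) + C3*airybi(2^(1/3)*x/2), x)


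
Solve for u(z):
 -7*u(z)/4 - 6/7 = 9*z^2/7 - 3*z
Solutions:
 u(z) = -36*z^2/49 + 12*z/7 - 24/49


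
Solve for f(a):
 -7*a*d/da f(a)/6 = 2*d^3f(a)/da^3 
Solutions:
 f(a) = C1 + Integral(C2*airyai(-126^(1/3)*a/6) + C3*airybi(-126^(1/3)*a/6), a)


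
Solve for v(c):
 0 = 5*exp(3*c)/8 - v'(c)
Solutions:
 v(c) = C1 + 5*exp(3*c)/24


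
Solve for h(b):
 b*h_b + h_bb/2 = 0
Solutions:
 h(b) = C1 + C2*erf(b)


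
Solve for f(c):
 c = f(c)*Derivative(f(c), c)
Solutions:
 f(c) = -sqrt(C1 + c^2)
 f(c) = sqrt(C1 + c^2)


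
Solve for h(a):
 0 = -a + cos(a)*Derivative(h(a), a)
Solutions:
 h(a) = C1 + Integral(a/cos(a), a)


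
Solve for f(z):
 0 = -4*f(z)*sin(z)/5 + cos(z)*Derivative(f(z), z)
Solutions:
 f(z) = C1/cos(z)^(4/5)


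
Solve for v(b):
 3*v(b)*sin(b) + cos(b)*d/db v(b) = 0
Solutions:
 v(b) = C1*cos(b)^3


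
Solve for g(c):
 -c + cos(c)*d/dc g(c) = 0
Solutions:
 g(c) = C1 + Integral(c/cos(c), c)


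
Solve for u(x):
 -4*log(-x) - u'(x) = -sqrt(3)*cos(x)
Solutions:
 u(x) = C1 - 4*x*log(-x) + 4*x + sqrt(3)*sin(x)


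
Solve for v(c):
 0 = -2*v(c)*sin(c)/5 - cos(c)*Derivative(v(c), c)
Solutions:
 v(c) = C1*cos(c)^(2/5)


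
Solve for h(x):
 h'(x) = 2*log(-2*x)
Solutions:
 h(x) = C1 + 2*x*log(-x) + 2*x*(-1 + log(2))


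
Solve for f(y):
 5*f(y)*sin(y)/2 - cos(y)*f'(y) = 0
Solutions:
 f(y) = C1/cos(y)^(5/2)


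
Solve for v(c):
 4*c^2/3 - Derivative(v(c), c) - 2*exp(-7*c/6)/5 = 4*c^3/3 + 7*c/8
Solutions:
 v(c) = C1 - c^4/3 + 4*c^3/9 - 7*c^2/16 + 12*exp(-7*c/6)/35


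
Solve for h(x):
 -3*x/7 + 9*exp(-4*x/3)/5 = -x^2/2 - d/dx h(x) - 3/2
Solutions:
 h(x) = C1 - x^3/6 + 3*x^2/14 - 3*x/2 + 27*exp(-4*x/3)/20


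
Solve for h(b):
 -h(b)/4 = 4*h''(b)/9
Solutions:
 h(b) = C1*sin(3*b/4) + C2*cos(3*b/4)


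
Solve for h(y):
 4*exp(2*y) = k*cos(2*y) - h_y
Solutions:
 h(y) = C1 + k*sin(2*y)/2 - 2*exp(2*y)


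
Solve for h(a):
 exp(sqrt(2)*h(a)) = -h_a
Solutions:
 h(a) = sqrt(2)*(2*log(1/(C1 + a)) - log(2))/4


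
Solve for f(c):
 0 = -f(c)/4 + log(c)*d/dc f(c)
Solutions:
 f(c) = C1*exp(li(c)/4)


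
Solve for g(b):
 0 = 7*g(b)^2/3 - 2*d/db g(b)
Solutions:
 g(b) = -6/(C1 + 7*b)


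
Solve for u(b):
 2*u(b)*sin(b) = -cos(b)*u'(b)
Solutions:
 u(b) = C1*cos(b)^2


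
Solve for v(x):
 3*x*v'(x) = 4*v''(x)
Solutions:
 v(x) = C1 + C2*erfi(sqrt(6)*x/4)


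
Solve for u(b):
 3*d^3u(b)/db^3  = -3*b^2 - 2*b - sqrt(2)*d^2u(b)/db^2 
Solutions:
 u(b) = C1 + C2*b + C3*exp(-sqrt(2)*b/3) - sqrt(2)*b^4/8 + b^3*(9 - sqrt(2))/6 + 3*b^2*(2 - 9*sqrt(2))/4


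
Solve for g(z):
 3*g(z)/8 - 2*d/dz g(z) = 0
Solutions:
 g(z) = C1*exp(3*z/16)


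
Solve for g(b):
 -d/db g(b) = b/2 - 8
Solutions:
 g(b) = C1 - b^2/4 + 8*b


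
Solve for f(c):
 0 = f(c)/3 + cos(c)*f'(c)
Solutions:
 f(c) = C1*(sin(c) - 1)^(1/6)/(sin(c) + 1)^(1/6)


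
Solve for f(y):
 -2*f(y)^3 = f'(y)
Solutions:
 f(y) = -sqrt(2)*sqrt(-1/(C1 - 2*y))/2
 f(y) = sqrt(2)*sqrt(-1/(C1 - 2*y))/2


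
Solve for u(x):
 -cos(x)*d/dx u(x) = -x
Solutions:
 u(x) = C1 + Integral(x/cos(x), x)


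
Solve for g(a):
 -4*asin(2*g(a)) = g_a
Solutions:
 Integral(1/asin(2*_y), (_y, g(a))) = C1 - 4*a


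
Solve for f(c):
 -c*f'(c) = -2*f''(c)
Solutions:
 f(c) = C1 + C2*erfi(c/2)


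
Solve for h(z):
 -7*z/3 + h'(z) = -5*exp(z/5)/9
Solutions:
 h(z) = C1 + 7*z^2/6 - 25*exp(z/5)/9


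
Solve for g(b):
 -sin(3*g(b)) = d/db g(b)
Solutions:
 g(b) = -acos((-C1 - exp(6*b))/(C1 - exp(6*b)))/3 + 2*pi/3
 g(b) = acos((-C1 - exp(6*b))/(C1 - exp(6*b)))/3


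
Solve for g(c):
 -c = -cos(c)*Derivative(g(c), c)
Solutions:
 g(c) = C1 + Integral(c/cos(c), c)


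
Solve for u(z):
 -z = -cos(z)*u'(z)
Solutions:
 u(z) = C1 + Integral(z/cos(z), z)


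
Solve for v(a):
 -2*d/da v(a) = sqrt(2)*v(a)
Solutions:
 v(a) = C1*exp(-sqrt(2)*a/2)


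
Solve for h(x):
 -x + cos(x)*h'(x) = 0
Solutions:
 h(x) = C1 + Integral(x/cos(x), x)


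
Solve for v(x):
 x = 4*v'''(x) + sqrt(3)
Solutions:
 v(x) = C1 + C2*x + C3*x^2 + x^4/96 - sqrt(3)*x^3/24


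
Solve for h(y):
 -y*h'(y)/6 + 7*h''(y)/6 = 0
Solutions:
 h(y) = C1 + C2*erfi(sqrt(14)*y/14)


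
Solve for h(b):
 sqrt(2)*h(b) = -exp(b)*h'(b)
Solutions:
 h(b) = C1*exp(sqrt(2)*exp(-b))


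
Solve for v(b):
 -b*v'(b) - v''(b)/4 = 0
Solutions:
 v(b) = C1 + C2*erf(sqrt(2)*b)


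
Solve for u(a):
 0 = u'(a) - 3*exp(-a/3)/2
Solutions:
 u(a) = C1 - 9*exp(-a/3)/2


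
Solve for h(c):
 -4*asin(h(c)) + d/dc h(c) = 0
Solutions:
 Integral(1/asin(_y), (_y, h(c))) = C1 + 4*c


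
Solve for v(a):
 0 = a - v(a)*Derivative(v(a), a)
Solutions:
 v(a) = -sqrt(C1 + a^2)
 v(a) = sqrt(C1 + a^2)


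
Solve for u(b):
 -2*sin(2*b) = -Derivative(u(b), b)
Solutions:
 u(b) = C1 - cos(2*b)


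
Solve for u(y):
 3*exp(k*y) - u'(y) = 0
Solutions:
 u(y) = C1 + 3*exp(k*y)/k


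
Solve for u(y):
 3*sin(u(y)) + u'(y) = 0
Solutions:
 u(y) = -acos((-C1 - exp(6*y))/(C1 - exp(6*y))) + 2*pi
 u(y) = acos((-C1 - exp(6*y))/(C1 - exp(6*y)))


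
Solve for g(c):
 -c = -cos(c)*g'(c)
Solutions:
 g(c) = C1 + Integral(c/cos(c), c)


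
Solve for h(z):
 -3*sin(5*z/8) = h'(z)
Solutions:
 h(z) = C1 + 24*cos(5*z/8)/5


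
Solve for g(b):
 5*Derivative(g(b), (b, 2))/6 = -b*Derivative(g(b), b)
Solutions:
 g(b) = C1 + C2*erf(sqrt(15)*b/5)


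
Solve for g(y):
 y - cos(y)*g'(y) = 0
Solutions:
 g(y) = C1 + Integral(y/cos(y), y)


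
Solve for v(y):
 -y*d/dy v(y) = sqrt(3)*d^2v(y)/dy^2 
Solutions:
 v(y) = C1 + C2*erf(sqrt(2)*3^(3/4)*y/6)


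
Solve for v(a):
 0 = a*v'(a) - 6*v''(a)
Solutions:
 v(a) = C1 + C2*erfi(sqrt(3)*a/6)


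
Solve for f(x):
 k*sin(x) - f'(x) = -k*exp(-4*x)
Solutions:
 f(x) = C1 - k*cos(x) - k*exp(-4*x)/4


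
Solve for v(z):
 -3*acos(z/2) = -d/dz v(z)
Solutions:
 v(z) = C1 + 3*z*acos(z/2) - 3*sqrt(4 - z^2)


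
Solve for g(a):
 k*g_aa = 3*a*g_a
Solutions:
 g(a) = C1 + C2*erf(sqrt(6)*a*sqrt(-1/k)/2)/sqrt(-1/k)


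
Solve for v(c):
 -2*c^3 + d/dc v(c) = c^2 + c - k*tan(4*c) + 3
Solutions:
 v(c) = C1 + c^4/2 + c^3/3 + c^2/2 + 3*c + k*log(cos(4*c))/4


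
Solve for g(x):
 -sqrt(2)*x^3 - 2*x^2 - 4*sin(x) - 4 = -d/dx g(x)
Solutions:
 g(x) = C1 + sqrt(2)*x^4/4 + 2*x^3/3 + 4*x - 4*cos(x)


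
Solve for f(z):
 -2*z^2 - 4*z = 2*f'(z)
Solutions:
 f(z) = C1 - z^3/3 - z^2


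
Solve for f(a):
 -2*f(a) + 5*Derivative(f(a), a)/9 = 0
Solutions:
 f(a) = C1*exp(18*a/5)


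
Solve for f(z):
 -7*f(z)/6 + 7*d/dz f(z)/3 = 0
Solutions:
 f(z) = C1*exp(z/2)


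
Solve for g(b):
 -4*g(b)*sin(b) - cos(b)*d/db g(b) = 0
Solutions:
 g(b) = C1*cos(b)^4


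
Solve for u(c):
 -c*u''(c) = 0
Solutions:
 u(c) = C1 + C2*c


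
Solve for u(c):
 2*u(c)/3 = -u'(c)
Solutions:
 u(c) = C1*exp(-2*c/3)


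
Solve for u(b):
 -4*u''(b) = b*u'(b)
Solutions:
 u(b) = C1 + C2*erf(sqrt(2)*b/4)


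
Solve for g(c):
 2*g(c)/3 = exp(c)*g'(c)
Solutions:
 g(c) = C1*exp(-2*exp(-c)/3)


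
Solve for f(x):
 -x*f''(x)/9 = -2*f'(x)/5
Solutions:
 f(x) = C1 + C2*x^(23/5)


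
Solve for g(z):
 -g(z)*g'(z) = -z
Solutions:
 g(z) = -sqrt(C1 + z^2)
 g(z) = sqrt(C1 + z^2)


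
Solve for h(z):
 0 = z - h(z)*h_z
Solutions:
 h(z) = -sqrt(C1 + z^2)
 h(z) = sqrt(C1 + z^2)


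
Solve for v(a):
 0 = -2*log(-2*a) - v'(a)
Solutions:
 v(a) = C1 - 2*a*log(-a) + 2*a*(1 - log(2))


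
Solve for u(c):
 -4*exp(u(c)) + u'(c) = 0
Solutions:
 u(c) = log(-1/(C1 + 4*c))


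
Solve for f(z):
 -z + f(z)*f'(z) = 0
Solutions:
 f(z) = -sqrt(C1 + z^2)
 f(z) = sqrt(C1 + z^2)


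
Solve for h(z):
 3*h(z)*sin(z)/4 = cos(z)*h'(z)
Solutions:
 h(z) = C1/cos(z)^(3/4)


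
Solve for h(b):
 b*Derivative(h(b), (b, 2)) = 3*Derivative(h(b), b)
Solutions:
 h(b) = C1 + C2*b^4


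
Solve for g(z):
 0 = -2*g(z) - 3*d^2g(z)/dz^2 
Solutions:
 g(z) = C1*sin(sqrt(6)*z/3) + C2*cos(sqrt(6)*z/3)


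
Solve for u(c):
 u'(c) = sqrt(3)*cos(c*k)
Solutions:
 u(c) = C1 + sqrt(3)*sin(c*k)/k


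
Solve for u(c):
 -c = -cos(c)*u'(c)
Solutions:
 u(c) = C1 + Integral(c/cos(c), c)


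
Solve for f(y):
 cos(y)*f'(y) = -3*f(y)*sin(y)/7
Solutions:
 f(y) = C1*cos(y)^(3/7)


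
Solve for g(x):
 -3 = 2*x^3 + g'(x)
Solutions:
 g(x) = C1 - x^4/2 - 3*x


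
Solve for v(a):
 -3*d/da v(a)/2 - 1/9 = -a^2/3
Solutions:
 v(a) = C1 + 2*a^3/27 - 2*a/27


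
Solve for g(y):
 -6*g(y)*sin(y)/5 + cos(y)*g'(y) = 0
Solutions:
 g(y) = C1/cos(y)^(6/5)


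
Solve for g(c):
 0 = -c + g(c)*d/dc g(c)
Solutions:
 g(c) = -sqrt(C1 + c^2)
 g(c) = sqrt(C1 + c^2)


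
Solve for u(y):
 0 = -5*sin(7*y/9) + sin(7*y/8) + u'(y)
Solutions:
 u(y) = C1 - 45*cos(7*y/9)/7 + 8*cos(7*y/8)/7


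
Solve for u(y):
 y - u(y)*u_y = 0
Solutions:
 u(y) = -sqrt(C1 + y^2)
 u(y) = sqrt(C1 + y^2)


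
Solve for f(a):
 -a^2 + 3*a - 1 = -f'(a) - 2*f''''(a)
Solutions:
 f(a) = C1 + C4*exp(-2^(2/3)*a/2) + a^3/3 - 3*a^2/2 + a + (C2*sin(2^(2/3)*sqrt(3)*a/4) + C3*cos(2^(2/3)*sqrt(3)*a/4))*exp(2^(2/3)*a/4)


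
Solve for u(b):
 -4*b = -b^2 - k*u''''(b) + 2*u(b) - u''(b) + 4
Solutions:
 u(b) = C1*exp(-sqrt(2)*b*sqrt((-sqrt(8*k + 1) - 1)/k)/2) + C2*exp(sqrt(2)*b*sqrt((-sqrt(8*k + 1) - 1)/k)/2) + C3*exp(-sqrt(2)*b*sqrt((sqrt(8*k + 1) - 1)/k)/2) + C4*exp(sqrt(2)*b*sqrt((sqrt(8*k + 1) - 1)/k)/2) + b^2/2 - 2*b - 3/2


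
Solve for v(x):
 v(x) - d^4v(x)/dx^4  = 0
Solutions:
 v(x) = C1*exp(-x) + C2*exp(x) + C3*sin(x) + C4*cos(x)


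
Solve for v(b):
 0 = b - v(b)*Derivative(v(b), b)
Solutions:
 v(b) = -sqrt(C1 + b^2)
 v(b) = sqrt(C1 + b^2)


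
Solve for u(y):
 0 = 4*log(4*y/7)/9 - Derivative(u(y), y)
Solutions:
 u(y) = C1 + 4*y*log(y)/9 - 4*y*log(7)/9 - 4*y/9 + 8*y*log(2)/9


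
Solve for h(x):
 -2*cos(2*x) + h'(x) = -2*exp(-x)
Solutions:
 h(x) = C1 + sin(2*x) + 2*exp(-x)


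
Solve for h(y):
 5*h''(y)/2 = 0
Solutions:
 h(y) = C1 + C2*y


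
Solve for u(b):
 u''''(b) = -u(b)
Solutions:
 u(b) = (C1*sin(sqrt(2)*b/2) + C2*cos(sqrt(2)*b/2))*exp(-sqrt(2)*b/2) + (C3*sin(sqrt(2)*b/2) + C4*cos(sqrt(2)*b/2))*exp(sqrt(2)*b/2)


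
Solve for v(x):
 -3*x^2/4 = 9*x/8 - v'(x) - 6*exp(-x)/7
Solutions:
 v(x) = C1 + x^3/4 + 9*x^2/16 + 6*exp(-x)/7


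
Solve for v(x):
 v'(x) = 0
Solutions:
 v(x) = C1


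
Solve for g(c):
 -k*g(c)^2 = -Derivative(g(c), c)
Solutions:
 g(c) = -1/(C1 + c*k)


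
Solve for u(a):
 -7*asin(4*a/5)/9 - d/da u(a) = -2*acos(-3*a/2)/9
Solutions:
 u(a) = C1 + 2*a*acos(-3*a/2)/9 - 7*a*asin(4*a/5)/9 + 2*sqrt(4 - 9*a^2)/27 - 7*sqrt(25 - 16*a^2)/36


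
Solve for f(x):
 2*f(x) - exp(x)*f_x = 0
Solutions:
 f(x) = C1*exp(-2*exp(-x))


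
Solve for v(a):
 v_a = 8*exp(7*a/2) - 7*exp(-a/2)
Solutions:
 v(a) = C1 + 16*exp(7*a/2)/7 + 14*exp(-a/2)


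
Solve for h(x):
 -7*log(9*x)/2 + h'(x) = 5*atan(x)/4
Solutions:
 h(x) = C1 + 7*x*log(x)/2 + 5*x*atan(x)/4 - 7*x/2 + 7*x*log(3) - 5*log(x^2 + 1)/8


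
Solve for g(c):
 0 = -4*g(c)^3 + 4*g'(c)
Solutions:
 g(c) = -sqrt(2)*sqrt(-1/(C1 + c))/2
 g(c) = sqrt(2)*sqrt(-1/(C1 + c))/2


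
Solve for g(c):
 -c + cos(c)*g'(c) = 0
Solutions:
 g(c) = C1 + Integral(c/cos(c), c)


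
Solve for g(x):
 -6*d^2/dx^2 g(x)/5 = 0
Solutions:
 g(x) = C1 + C2*x


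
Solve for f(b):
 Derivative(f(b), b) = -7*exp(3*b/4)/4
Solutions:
 f(b) = C1 - 7*exp(3*b/4)/3


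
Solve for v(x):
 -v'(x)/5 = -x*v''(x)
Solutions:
 v(x) = C1 + C2*x^(6/5)


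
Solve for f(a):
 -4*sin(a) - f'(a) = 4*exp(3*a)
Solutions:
 f(a) = C1 - 4*exp(3*a)/3 + 4*cos(a)


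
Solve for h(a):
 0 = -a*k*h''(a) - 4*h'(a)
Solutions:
 h(a) = C1 + a^(((re(k) - 4)*re(k) + im(k)^2)/(re(k)^2 + im(k)^2))*(C2*sin(4*log(a)*Abs(im(k))/(re(k)^2 + im(k)^2)) + C3*cos(4*log(a)*im(k)/(re(k)^2 + im(k)^2)))


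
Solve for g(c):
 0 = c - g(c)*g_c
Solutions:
 g(c) = -sqrt(C1 + c^2)
 g(c) = sqrt(C1 + c^2)


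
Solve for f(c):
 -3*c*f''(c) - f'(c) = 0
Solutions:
 f(c) = C1 + C2*c^(2/3)


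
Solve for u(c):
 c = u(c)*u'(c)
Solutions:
 u(c) = -sqrt(C1 + c^2)
 u(c) = sqrt(C1 + c^2)


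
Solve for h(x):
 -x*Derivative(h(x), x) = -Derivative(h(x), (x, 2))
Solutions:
 h(x) = C1 + C2*erfi(sqrt(2)*x/2)


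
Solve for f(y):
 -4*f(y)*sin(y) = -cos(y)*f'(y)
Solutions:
 f(y) = C1/cos(y)^4


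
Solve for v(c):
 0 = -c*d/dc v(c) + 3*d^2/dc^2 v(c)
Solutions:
 v(c) = C1 + C2*erfi(sqrt(6)*c/6)


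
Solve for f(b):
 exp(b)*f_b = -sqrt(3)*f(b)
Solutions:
 f(b) = C1*exp(sqrt(3)*exp(-b))


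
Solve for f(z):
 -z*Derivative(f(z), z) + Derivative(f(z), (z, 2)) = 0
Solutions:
 f(z) = C1 + C2*erfi(sqrt(2)*z/2)


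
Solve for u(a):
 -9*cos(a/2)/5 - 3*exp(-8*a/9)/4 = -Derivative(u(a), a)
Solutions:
 u(a) = C1 + 18*sin(a/2)/5 - 27*exp(-8*a/9)/32


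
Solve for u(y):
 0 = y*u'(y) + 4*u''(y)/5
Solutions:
 u(y) = C1 + C2*erf(sqrt(10)*y/4)


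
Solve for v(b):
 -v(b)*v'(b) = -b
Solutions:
 v(b) = -sqrt(C1 + b^2)
 v(b) = sqrt(C1 + b^2)


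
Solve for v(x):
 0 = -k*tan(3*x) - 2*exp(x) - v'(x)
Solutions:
 v(x) = C1 + k*log(cos(3*x))/3 - 2*exp(x)


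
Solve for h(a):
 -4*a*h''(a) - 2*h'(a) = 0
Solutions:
 h(a) = C1 + C2*sqrt(a)


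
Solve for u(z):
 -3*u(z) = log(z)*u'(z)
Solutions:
 u(z) = C1*exp(-3*li(z))


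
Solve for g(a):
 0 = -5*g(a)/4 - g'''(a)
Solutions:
 g(a) = C3*exp(-10^(1/3)*a/2) + (C1*sin(10^(1/3)*sqrt(3)*a/4) + C2*cos(10^(1/3)*sqrt(3)*a/4))*exp(10^(1/3)*a/4)


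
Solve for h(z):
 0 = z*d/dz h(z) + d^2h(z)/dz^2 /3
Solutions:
 h(z) = C1 + C2*erf(sqrt(6)*z/2)


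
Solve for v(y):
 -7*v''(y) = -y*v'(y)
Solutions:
 v(y) = C1 + C2*erfi(sqrt(14)*y/14)


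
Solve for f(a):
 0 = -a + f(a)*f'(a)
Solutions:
 f(a) = -sqrt(C1 + a^2)
 f(a) = sqrt(C1 + a^2)


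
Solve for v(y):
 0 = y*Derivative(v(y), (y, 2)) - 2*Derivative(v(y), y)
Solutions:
 v(y) = C1 + C2*y^3


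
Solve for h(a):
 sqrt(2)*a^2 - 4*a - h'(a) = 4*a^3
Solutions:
 h(a) = C1 - a^4 + sqrt(2)*a^3/3 - 2*a^2


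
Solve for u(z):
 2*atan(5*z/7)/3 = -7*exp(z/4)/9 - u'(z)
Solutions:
 u(z) = C1 - 2*z*atan(5*z/7)/3 - 28*exp(z/4)/9 + 7*log(25*z^2 + 49)/15


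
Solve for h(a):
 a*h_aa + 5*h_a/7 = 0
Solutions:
 h(a) = C1 + C2*a^(2/7)


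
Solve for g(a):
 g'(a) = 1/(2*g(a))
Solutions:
 g(a) = -sqrt(C1 + a)
 g(a) = sqrt(C1 + a)


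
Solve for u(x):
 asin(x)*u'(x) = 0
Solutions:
 u(x) = C1


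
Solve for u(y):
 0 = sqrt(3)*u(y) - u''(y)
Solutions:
 u(y) = C1*exp(-3^(1/4)*y) + C2*exp(3^(1/4)*y)


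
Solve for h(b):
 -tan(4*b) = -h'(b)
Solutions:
 h(b) = C1 - log(cos(4*b))/4


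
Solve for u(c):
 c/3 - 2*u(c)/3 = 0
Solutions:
 u(c) = c/2


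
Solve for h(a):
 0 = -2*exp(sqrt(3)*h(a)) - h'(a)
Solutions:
 h(a) = sqrt(3)*(2*log(1/(C1 + 2*a)) - log(3))/6


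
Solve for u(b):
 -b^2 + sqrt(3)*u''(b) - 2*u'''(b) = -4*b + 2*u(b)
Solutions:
 u(b) = C1*exp(b*(3^(2/3)/(-sqrt(3) + sqrt(-3 + (36 - sqrt(3))^2) + 36)^(1/3) + 2*sqrt(3) + 3^(1/3)*(-sqrt(3) + sqrt(-3 + (36 - sqrt(3))^2) + 36)^(1/3))/12)*sin(sqrt(3)*b*(-(-3*sqrt(3) + 4*sqrt(-27/16 + (27 - 3*sqrt(3)/4)^2) + 108)^(1/3) + 3/(-3*sqrt(3) + 4*sqrt(-27/16 + (27 - 3*sqrt(3)/4)^2) + 108)^(1/3))/12) + C2*exp(b*(3^(2/3)/(-sqrt(3) + sqrt(-3 + (36 - sqrt(3))^2) + 36)^(1/3) + 2*sqrt(3) + 3^(1/3)*(-sqrt(3) + sqrt(-3 + (36 - sqrt(3))^2) + 36)^(1/3))/12)*cos(sqrt(3)*b*(-(-3*sqrt(3) + 4*sqrt(-27/16 + (27 - 3*sqrt(3)/4)^2) + 108)^(1/3) + 3/(-3*sqrt(3) + 4*sqrt(-27/16 + (27 - 3*sqrt(3)/4)^2) + 108)^(1/3))/12) + C3*exp(b*(-3^(1/3)*(-sqrt(3) + sqrt(-3 + (36 - sqrt(3))^2) + 36)^(1/3) - 3^(2/3)/(-sqrt(3) + sqrt(-3 + (36 - sqrt(3))^2) + 36)^(1/3) + sqrt(3))/6) - b^2/2 + 2*b - sqrt(3)/2


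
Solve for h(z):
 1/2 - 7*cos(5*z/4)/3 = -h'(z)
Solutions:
 h(z) = C1 - z/2 + 28*sin(5*z/4)/15


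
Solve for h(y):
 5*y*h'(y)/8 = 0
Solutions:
 h(y) = C1


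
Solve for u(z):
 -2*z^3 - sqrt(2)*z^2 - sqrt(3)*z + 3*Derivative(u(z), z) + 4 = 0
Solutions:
 u(z) = C1 + z^4/6 + sqrt(2)*z^3/9 + sqrt(3)*z^2/6 - 4*z/3


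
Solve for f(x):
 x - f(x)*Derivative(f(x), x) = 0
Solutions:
 f(x) = -sqrt(C1 + x^2)
 f(x) = sqrt(C1 + x^2)


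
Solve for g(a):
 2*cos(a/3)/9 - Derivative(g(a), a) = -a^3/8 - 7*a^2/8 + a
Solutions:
 g(a) = C1 + a^4/32 + 7*a^3/24 - a^2/2 + 2*sin(a/3)/3


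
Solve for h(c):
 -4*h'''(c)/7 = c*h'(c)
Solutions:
 h(c) = C1 + Integral(C2*airyai(-14^(1/3)*c/2) + C3*airybi(-14^(1/3)*c/2), c)


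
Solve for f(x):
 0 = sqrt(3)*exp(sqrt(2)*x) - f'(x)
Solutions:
 f(x) = C1 + sqrt(6)*exp(sqrt(2)*x)/2


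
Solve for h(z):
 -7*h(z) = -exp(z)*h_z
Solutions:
 h(z) = C1*exp(-7*exp(-z))


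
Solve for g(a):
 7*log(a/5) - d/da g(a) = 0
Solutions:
 g(a) = C1 + 7*a*log(a) - a*log(78125) - 7*a


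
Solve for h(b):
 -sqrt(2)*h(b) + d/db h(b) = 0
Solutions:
 h(b) = C1*exp(sqrt(2)*b)


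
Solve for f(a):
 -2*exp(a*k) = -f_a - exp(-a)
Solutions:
 f(a) = C1 + exp(-a) + 2*exp(a*k)/k


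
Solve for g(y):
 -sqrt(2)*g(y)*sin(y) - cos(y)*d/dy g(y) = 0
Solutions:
 g(y) = C1*cos(y)^(sqrt(2))


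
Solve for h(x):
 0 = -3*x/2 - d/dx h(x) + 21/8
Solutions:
 h(x) = C1 - 3*x^2/4 + 21*x/8


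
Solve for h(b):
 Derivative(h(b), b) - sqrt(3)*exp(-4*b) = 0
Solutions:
 h(b) = C1 - sqrt(3)*exp(-4*b)/4


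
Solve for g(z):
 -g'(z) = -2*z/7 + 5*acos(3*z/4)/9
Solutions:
 g(z) = C1 + z^2/7 - 5*z*acos(3*z/4)/9 + 5*sqrt(16 - 9*z^2)/27


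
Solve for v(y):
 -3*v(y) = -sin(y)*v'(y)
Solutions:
 v(y) = C1*(cos(y) - 1)^(3/2)/(cos(y) + 1)^(3/2)


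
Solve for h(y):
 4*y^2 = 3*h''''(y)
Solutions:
 h(y) = C1 + C2*y + C3*y^2 + C4*y^3 + y^6/270


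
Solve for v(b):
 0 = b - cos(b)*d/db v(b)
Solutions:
 v(b) = C1 + Integral(b/cos(b), b)


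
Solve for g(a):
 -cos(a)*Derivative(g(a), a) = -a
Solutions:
 g(a) = C1 + Integral(a/cos(a), a)


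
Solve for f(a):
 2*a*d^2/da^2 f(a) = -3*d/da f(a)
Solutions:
 f(a) = C1 + C2/sqrt(a)


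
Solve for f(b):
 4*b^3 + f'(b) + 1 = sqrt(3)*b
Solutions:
 f(b) = C1 - b^4 + sqrt(3)*b^2/2 - b


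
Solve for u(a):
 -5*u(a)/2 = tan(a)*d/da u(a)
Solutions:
 u(a) = C1/sin(a)^(5/2)


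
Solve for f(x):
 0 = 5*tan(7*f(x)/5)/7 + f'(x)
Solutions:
 f(x) = -5*asin(C1*exp(-x))/7 + 5*pi/7
 f(x) = 5*asin(C1*exp(-x))/7


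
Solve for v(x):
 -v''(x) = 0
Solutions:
 v(x) = C1 + C2*x


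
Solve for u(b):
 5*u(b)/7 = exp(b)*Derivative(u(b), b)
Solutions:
 u(b) = C1*exp(-5*exp(-b)/7)


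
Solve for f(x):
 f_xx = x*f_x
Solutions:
 f(x) = C1 + C2*erfi(sqrt(2)*x/2)


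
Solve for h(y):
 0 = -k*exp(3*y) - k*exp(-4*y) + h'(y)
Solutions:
 h(y) = C1 + k*exp(3*y)/3 - k*exp(-4*y)/4


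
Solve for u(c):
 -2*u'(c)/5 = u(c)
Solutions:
 u(c) = C1*exp(-5*c/2)


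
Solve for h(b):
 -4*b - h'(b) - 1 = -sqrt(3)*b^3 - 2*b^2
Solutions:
 h(b) = C1 + sqrt(3)*b^4/4 + 2*b^3/3 - 2*b^2 - b


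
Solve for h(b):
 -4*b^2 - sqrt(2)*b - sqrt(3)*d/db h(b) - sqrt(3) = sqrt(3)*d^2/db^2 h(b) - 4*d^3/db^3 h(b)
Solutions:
 h(b) = C1 + C2*exp(b*(sqrt(3) + sqrt(3 + 16*sqrt(3)))/8) + C3*exp(b*(-sqrt(3 + 16*sqrt(3)) + sqrt(3))/8) - 4*sqrt(3)*b^3/9 - sqrt(6)*b^2/6 + 4*sqrt(3)*b^2/3 - 35*b/3 - 8*sqrt(3)*b/3 + sqrt(6)*b/3


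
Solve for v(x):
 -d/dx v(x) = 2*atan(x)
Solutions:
 v(x) = C1 - 2*x*atan(x) + log(x^2 + 1)


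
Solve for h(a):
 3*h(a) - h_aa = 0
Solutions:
 h(a) = C1*exp(-sqrt(3)*a) + C2*exp(sqrt(3)*a)


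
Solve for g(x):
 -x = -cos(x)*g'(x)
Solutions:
 g(x) = C1 + Integral(x/cos(x), x)


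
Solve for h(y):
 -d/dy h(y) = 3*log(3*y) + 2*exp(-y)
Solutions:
 h(y) = C1 - 3*y*log(y) + 3*y*(1 - log(3)) + 2*exp(-y)


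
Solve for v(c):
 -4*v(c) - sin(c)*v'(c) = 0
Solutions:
 v(c) = C1*(cos(c)^2 + 2*cos(c) + 1)/(cos(c)^2 - 2*cos(c) + 1)


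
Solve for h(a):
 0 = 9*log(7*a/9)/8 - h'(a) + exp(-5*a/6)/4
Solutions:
 h(a) = C1 + 9*a*log(a)/8 + 9*a*(-2*log(3) - 1 + log(7))/8 - 3*exp(-5*a/6)/10


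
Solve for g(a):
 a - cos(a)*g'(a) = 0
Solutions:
 g(a) = C1 + Integral(a/cos(a), a)


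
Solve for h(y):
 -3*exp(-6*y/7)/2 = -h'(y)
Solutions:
 h(y) = C1 - 7*exp(-6*y/7)/4


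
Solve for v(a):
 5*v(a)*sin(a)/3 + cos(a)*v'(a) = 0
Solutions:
 v(a) = C1*cos(a)^(5/3)


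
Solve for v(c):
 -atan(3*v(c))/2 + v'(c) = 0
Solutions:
 Integral(1/atan(3*_y), (_y, v(c))) = C1 + c/2


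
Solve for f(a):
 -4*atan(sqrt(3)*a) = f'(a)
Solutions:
 f(a) = C1 - 4*a*atan(sqrt(3)*a) + 2*sqrt(3)*log(3*a^2 + 1)/3


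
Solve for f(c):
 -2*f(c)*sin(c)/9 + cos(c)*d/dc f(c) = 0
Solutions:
 f(c) = C1/cos(c)^(2/9)


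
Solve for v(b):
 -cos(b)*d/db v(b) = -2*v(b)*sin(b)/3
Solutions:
 v(b) = C1/cos(b)^(2/3)


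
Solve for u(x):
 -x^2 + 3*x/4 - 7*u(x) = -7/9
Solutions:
 u(x) = -x^2/7 + 3*x/28 + 1/9


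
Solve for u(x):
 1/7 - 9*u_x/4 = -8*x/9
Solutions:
 u(x) = C1 + 16*x^2/81 + 4*x/63


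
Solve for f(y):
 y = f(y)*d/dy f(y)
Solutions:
 f(y) = -sqrt(C1 + y^2)
 f(y) = sqrt(C1 + y^2)


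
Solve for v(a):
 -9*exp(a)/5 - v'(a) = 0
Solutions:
 v(a) = C1 - 9*exp(a)/5


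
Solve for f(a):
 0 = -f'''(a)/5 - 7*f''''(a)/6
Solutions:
 f(a) = C1 + C2*a + C3*a^2 + C4*exp(-6*a/35)


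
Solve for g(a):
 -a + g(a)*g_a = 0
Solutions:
 g(a) = -sqrt(C1 + a^2)
 g(a) = sqrt(C1 + a^2)


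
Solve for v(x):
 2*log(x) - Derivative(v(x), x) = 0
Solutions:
 v(x) = C1 + 2*x*log(x) - 2*x


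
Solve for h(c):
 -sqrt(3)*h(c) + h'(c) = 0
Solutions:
 h(c) = C1*exp(sqrt(3)*c)


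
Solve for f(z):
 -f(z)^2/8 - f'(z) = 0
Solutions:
 f(z) = 8/(C1 + z)


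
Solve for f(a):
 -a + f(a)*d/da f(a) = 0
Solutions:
 f(a) = -sqrt(C1 + a^2)
 f(a) = sqrt(C1 + a^2)


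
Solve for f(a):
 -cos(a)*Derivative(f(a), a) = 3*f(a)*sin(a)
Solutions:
 f(a) = C1*cos(a)^3


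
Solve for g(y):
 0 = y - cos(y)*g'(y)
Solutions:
 g(y) = C1 + Integral(y/cos(y), y)


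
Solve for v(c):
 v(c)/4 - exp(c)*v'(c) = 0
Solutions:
 v(c) = C1*exp(-exp(-c)/4)


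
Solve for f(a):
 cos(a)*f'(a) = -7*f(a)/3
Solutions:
 f(a) = C1*(sin(a) - 1)^(7/6)/(sin(a) + 1)^(7/6)


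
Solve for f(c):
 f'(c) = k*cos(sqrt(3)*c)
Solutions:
 f(c) = C1 + sqrt(3)*k*sin(sqrt(3)*c)/3


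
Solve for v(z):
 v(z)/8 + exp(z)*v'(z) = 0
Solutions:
 v(z) = C1*exp(exp(-z)/8)


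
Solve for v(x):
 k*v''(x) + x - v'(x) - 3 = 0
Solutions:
 v(x) = C1 + C2*exp(x/k) + k*x + x^2/2 - 3*x


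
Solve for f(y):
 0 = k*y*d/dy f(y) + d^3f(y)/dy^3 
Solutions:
 f(y) = C1 + Integral(C2*airyai(y*(-k)^(1/3)) + C3*airybi(y*(-k)^(1/3)), y)


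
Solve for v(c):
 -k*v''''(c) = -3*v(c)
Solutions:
 v(c) = C1*exp(-3^(1/4)*c*(1/k)^(1/4)) + C2*exp(3^(1/4)*c*(1/k)^(1/4)) + C3*exp(-3^(1/4)*I*c*(1/k)^(1/4)) + C4*exp(3^(1/4)*I*c*(1/k)^(1/4))


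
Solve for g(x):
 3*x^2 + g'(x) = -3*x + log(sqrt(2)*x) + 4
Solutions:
 g(x) = C1 - x^3 - 3*x^2/2 + x*log(x) + x*log(2)/2 + 3*x


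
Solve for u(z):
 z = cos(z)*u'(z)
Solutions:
 u(z) = C1 + Integral(z/cos(z), z)


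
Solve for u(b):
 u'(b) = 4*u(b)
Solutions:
 u(b) = C1*exp(4*b)


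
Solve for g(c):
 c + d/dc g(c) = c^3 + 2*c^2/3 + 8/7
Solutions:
 g(c) = C1 + c^4/4 + 2*c^3/9 - c^2/2 + 8*c/7


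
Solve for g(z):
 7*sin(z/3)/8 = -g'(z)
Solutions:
 g(z) = C1 + 21*cos(z/3)/8


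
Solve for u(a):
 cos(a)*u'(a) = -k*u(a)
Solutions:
 u(a) = C1*exp(k*(log(sin(a) - 1) - log(sin(a) + 1))/2)


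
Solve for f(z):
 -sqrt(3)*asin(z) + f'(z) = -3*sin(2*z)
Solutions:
 f(z) = C1 + sqrt(3)*(z*asin(z) + sqrt(1 - z^2)) + 3*cos(2*z)/2


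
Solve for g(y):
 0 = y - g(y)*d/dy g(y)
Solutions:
 g(y) = -sqrt(C1 + y^2)
 g(y) = sqrt(C1 + y^2)


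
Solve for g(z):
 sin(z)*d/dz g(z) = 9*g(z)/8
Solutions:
 g(z) = C1*(cos(z) - 1)^(9/16)/(cos(z) + 1)^(9/16)


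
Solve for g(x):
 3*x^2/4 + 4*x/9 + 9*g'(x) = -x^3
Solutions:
 g(x) = C1 - x^4/36 - x^3/36 - 2*x^2/81


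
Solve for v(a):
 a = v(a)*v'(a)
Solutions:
 v(a) = -sqrt(C1 + a^2)
 v(a) = sqrt(C1 + a^2)


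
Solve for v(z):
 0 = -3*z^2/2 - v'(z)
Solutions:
 v(z) = C1 - z^3/2


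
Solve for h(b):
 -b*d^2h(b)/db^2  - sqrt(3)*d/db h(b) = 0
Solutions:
 h(b) = C1 + C2*b^(1 - sqrt(3))


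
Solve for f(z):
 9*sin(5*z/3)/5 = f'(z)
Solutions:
 f(z) = C1 - 27*cos(5*z/3)/25


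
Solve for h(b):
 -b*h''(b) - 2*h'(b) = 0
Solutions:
 h(b) = C1 + C2/b


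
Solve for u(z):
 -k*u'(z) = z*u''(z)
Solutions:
 u(z) = C1 + z^(1 - re(k))*(C2*sin(log(z)*Abs(im(k))) + C3*cos(log(z)*im(k)))


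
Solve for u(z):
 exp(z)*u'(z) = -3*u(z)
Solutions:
 u(z) = C1*exp(3*exp(-z))


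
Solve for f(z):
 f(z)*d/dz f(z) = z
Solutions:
 f(z) = -sqrt(C1 + z^2)
 f(z) = sqrt(C1 + z^2)
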